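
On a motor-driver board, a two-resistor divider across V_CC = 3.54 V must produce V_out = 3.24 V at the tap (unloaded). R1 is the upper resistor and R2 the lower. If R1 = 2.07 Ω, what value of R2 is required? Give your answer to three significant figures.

Required fraction k = V_out/V_CC = 0.9153.
R2 = R1 · 0.9153/(1 − 0.9153) = 22.36 Ω.

R2 ≈ 22.4 Ω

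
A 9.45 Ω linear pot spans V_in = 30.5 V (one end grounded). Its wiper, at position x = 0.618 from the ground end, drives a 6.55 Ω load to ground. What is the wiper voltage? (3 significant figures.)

Split the track: R_lower = x·R_p = 5.840 Ω, R_upper = (1−x)·R_p = 3.610 Ω.
(x·R_p) ‖ R_L = 3.087 Ω.
Then V_out = V_in · 3.087/(3.610 + 3.087) = 14.06 V.

V_out ≈ 14.1 V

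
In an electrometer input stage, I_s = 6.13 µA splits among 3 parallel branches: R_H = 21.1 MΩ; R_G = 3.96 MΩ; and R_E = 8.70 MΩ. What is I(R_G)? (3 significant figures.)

I ≈ 3.73 µA

ΣG = 1/21.1 + 1/3.96 + 1/8.70 = 0.4149.
By the current-divider rule, I = I_s · G_k/ΣG = 6.13 × 0.6087 = 3.731 µA.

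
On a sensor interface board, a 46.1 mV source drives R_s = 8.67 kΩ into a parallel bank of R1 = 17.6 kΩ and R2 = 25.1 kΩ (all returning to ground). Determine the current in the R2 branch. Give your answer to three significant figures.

I ≈ 0.999 µA

Equivalent of the parallel group: R_p = 10.35 kΩ.
V_A = 46.1 × 10.35/19.02 = 25.08 mV.
I(R2) = V_A / R2 = 25.08/25.1 = 0.9992 µA.
(Equivalently: I_total = 2.424 µA, then current-divider fraction G_k/ΣG = 0.4122.)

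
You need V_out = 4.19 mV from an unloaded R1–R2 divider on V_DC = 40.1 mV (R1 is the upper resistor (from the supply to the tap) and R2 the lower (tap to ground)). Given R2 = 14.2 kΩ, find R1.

R1 ≈ 122 kΩ

The divider ratio is R2/(R1+R2) = 4.19/40.1 = 0.1045.
Rearranging, R1 = R2·(1−k)/k = 14.2 × 8.570 = 121.7 kΩ.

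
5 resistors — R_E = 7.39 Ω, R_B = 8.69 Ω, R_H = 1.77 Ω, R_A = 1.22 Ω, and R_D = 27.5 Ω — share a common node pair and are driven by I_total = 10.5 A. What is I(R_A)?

I ≈ 5.15 A

ΣG = 1/7.39 + 1/8.69 + 1/1.77 + 1/1.22 + 1/27.5 = 1.671.
R_A takes the fraction G_k/ΣG = 0.8197/1.671 = 0.4904, so I = 10.5 × 0.4904 = 5.149 A.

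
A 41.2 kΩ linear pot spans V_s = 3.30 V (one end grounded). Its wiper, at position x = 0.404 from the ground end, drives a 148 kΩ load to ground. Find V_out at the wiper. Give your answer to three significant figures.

The pot divides into 24.56 kΩ above the wiper and 16.64 kΩ below.
Lower segment in parallel with the load: 16.64 ‖ 148 = 14.96 kΩ.
Then V_out = V_s · 14.96/(24.56 + 14.96) = 1.249 V.

V_out ≈ 1.25 V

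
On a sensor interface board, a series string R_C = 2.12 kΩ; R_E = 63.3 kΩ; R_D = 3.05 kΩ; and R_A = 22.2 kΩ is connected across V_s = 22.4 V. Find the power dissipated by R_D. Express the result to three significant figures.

P ≈ 0.186 mW

Series current I = V_s/ΣR = 22.4/90.67 = 0.2470 mA.
P(R_D) = I²·R_D = (0.2470)² × 3.05 = 0.1862 mW.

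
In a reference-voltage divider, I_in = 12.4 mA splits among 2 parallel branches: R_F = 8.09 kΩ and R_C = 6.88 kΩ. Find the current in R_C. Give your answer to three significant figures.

I ≈ 6.70 mA

With just two branches, the current splits inversely with resistance.
I(R_C) = 12.4 × 8.09/(8.09 + 6.88) = 12.4 × 0.5404 = 6.701 mA.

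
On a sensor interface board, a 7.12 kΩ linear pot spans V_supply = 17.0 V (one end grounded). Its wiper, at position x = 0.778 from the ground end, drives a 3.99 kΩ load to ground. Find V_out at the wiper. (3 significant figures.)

The pot divides into 1.581 kΩ above the wiper and 5.539 kΩ below.
Lower segment in parallel with the load: 5.539 ‖ 3.99 = 2.319 kΩ.
Loaded-divider output: V_out = 17.0 × 0.5947 = 10.11 V.

V_out ≈ 10.1 V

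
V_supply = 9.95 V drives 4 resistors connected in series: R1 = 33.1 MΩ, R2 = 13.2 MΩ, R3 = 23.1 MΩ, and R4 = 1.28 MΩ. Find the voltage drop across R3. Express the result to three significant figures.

V ≈ 3.25 V

Total series resistance ΣR = 33.1 + 13.2 + 23.1 + 1.28 = 70.68 MΩ.
Voltage divider: V = V_supply · (23.10 / 70.68) = 9.95 × 0.3268 = 3.252 V.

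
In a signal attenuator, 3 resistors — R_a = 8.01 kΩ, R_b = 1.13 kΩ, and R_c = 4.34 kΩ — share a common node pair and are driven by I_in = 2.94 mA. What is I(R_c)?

I ≈ 0.546 mA

ΣG = 1/8.01 + 1/1.13 + 1/4.34 = 1.240.
By the current-divider rule, I = I_in · G_k/ΣG = 2.94 × 0.1858 = 0.5462 mA.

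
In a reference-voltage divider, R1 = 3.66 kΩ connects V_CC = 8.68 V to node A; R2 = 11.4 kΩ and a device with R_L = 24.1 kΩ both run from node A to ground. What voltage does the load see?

V_out ≈ 5.89 V

First combine the lower leg with the load: R2 ‖ R_L = 7.739 kΩ.
Now apply the divider: V_out = 8.68 × 0.6789 = 5.893 V.
(Unloaded it would be 6.57 V; the load pulls it down.)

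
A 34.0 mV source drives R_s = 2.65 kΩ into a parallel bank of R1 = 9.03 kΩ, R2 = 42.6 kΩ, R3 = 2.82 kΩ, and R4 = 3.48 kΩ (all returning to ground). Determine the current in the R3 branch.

I ≈ 3.94 µA

Equivalent of the parallel group: R_p = 1.288 kΩ.
Node voltage V_A = V_in · R_p/(R_s + R_p) = 34.0 × 0.3271 = 11.12 mV.
I(R3) = V_A / R3 = 11.12/2.82 = 3.944 µA.
(Check via current divider: I_total = 8.633 µA; share G_k/ΣG = 0.4569 → same result.)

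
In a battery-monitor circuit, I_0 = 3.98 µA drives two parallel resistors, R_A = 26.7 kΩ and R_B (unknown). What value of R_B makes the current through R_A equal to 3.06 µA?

R_B ≈ 88.8 kΩ

The fraction through R_A equals R_B/(R_A+R_B).
3.06/3.98 = R_B/(R_A + R_B) → R_B = R_A · (0.7688)/(1 − 0.7688) = 26.7 × 3.326 = 88.81 kΩ.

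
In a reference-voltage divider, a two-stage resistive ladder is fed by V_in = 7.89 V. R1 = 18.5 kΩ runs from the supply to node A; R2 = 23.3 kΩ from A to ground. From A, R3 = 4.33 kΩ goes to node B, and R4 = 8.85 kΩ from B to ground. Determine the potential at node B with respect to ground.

The second stage (R3 + R4 = 13.18 kΩ) loads node A in parallel with R2.
R2 ‖ (R3+R4) = 8.418 kΩ.
So V_A = 7.89 × 0.3127 = 2.467 V.
Then the unloaded second divider: V_B = V_A × R4/(R3+R4) = 2.467 × 0.6715 = 1.657 V.

V_B ≈ 1.66 V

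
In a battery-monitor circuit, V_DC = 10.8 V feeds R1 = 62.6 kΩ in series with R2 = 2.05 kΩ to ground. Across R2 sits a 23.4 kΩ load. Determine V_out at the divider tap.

V_out ≈ 0.316 V

R2 ‖ R_L = (2.05 × 23.4)/(2.05 + 23.4) = 1.885 kΩ.
Now apply the divider: V_out = 10.8 × 0.02923 = 0.3157 V.
(Unloaded it would be 0.342 V; the load pulls it down.)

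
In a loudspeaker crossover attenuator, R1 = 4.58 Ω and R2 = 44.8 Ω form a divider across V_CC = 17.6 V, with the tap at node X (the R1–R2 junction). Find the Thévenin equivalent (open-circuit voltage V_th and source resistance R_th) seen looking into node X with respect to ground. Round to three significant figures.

V_th ≈ 16.0 V, R_th ≈ 4.16 Ω

Open-circuit (no load on X): V_th = V_CC · R2/(R1 + R2) = 17.6 × 44.8/(4.580 + 44.8) = 15.97 V.
Looking into X with the source shorted: R_th = R1·R2/(R1+R2) = 4.580 × 44.8/49.38 = 4.155 Ω.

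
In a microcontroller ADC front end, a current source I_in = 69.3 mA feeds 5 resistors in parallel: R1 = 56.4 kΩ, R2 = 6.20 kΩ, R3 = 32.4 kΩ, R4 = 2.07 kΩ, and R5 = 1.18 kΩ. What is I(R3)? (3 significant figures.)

I ≈ 1.39 mA

Conductances: ΣG = 1/56.4 + 1/6.20 + 1/32.4 + 1/2.07 + 1/1.18 = 1.540 (1/kΩ).
Current divider: I(R3) = I_in · G_k/ΣG = 69.3 × (0.03086/1.540) = 69.3 × 0.02004 = 1.388 mA.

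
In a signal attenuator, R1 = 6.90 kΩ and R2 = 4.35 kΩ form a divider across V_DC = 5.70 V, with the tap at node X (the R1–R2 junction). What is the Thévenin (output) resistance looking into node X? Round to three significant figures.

R_th ≈ 2.67 kΩ

Looking into X with the source shorted: R_th = R1·R2/(R1+R2) = 6.900 × 4.35/11.25 = 2.668 kΩ.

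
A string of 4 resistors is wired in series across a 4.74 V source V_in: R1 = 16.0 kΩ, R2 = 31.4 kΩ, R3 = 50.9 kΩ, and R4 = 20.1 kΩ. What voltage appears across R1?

Total series resistance ΣR = 16.0 + 31.4 + 50.9 + 20.1 = 118.4 kΩ.
By the voltage-divider rule, V = 4.74 × 16.00/118.4 = 0.6405 V.

V ≈ 0.641 V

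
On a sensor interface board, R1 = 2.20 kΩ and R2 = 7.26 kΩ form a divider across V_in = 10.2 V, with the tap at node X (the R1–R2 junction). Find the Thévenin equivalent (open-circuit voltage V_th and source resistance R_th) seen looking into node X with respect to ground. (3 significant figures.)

V_th ≈ 7.83 V, R_th ≈ 1.69 kΩ

V_th is the unloaded tap voltage: V_in · R2/(R1+R2) = 10.2 × 0.7674 = 7.828 V.
With V_in suppressed (replaced by a short), R_th = R1 ‖ R2 = (2.200 × 7.26)/(2.200 + 7.26) = 1.688 kΩ.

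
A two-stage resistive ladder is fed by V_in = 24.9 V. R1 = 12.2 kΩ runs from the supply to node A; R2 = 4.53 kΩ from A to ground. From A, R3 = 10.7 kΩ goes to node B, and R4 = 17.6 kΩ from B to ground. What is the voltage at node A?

Node A sees R2 in parallel with the series input of stage 2, R3 + R4 = 28.30 kΩ.
Effective lower resistance at A: R2 ‖ 28.30 = 3.905 kΩ.
V_A = 24.9 × 3.905/(12.2 + 3.905) = 6.037 V.

V_A ≈ 6.04 V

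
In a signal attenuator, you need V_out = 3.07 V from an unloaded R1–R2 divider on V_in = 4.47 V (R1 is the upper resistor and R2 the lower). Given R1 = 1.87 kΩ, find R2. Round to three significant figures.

R2 ≈ 4.10 kΩ

Required fraction k = V_out/V_in = 0.6868.
So R2 = R1 · V_out/(V_in − V_out) = 1.87 × 3.07/(4.47 − 3.07) = 1.87 × 2.193 = 4.101 kΩ.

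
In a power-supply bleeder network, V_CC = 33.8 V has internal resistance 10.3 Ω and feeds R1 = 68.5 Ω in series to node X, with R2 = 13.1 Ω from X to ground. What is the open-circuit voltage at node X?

V_th ≈ 4.82 V

R1' = 10.3 + 68.5 = 78.80 Ω (source resistance + R1).
With X open, the divider is unloaded: V_th = 33.8 × 13.1/91.90 = 4.818 V.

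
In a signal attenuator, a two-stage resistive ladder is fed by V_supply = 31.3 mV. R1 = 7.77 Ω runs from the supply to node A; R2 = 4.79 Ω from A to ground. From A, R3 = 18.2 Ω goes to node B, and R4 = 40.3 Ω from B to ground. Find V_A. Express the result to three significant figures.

V_A ≈ 11.4 mV

Node A sees R2 in parallel with the series input of stage 2, R3 + R4 = 58.50 Ω.
Effective lower resistance at A: R2 ‖ 58.50 = 4.427 Ω.
First divider: V_A = V_supply · 4.427/(7.77 + 4.427) = 11.36 mV.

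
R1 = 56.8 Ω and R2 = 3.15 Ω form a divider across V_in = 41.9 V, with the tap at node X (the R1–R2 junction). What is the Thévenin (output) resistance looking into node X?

R_th ≈ 2.98 Ω

With V_in suppressed (replaced by a short), R_th = R1 ‖ R2 = (56.80 × 3.15)/(56.80 + 3.15) = 2.984 Ω.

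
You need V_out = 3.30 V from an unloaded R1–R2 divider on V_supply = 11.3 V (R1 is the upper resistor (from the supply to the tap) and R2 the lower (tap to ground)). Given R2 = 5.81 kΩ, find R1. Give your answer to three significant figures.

The divider ratio is R2/(R1+R2) = 3.30/11.3 = 0.2920.
R1 = R2·(1/k − 1) = 5.81 × 2.424 = 14.08 kΩ.

R1 ≈ 14.1 kΩ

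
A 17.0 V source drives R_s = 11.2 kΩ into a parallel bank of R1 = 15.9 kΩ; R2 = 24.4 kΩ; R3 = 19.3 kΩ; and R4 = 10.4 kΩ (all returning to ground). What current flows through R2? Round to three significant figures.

Parallel bank: R_p = 1/(1/15.9 + 1/24.4 + 1/19.3 + 1/10.4) = 3.971 kΩ.
V_A = 17.0 × 3.971/15.17 = 4.450 V.
I(R2) = V_A / R2 = 4.450/24.4 = 0.1824 mA.

I ≈ 0.182 mA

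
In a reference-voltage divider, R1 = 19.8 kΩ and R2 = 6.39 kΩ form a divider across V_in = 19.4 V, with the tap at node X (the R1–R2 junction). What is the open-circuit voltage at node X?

V_th ≈ 4.73 V

V_th is the unloaded tap voltage: V_in · R2/(R1+R2) = 19.4 × 0.2440 = 4.733 V.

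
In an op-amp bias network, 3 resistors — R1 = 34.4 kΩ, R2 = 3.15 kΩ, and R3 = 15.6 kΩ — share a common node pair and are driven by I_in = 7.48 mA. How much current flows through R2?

ΣG = 1/34.4 + 1/3.15 + 1/15.6 = 0.4106.
R2 takes the fraction G_k/ΣG = 0.3175/0.4106 = 0.7731, so I = 7.48 × 0.7731 = 5.783 mA.

I ≈ 5.78 mA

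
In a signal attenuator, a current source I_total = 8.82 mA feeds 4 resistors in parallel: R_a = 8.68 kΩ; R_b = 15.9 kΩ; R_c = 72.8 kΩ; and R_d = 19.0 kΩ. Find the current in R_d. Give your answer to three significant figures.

Conductances: ΣG = 1/8.68 + 1/15.9 + 1/72.8 + 1/19.0 = 0.2445 (1/kΩ).
R_d takes the fraction G_k/ΣG = 0.05263/0.2445 = 0.2153, so I = 8.82 × 0.2153 = 1.899 mA.

I ≈ 1.90 mA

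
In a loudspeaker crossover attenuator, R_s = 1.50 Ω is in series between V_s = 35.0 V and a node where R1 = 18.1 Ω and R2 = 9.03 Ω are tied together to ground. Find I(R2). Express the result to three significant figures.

Equivalent of the parallel group: R_p = 6.024 Ω.
V_A by voltage divider: V_A = 35.0 × 6.024/(1.50 + 6.024) = 28.02 V.
Branch current I = V_A/R2 = 28.02/9.03 = 3.103 A.

I ≈ 3.10 A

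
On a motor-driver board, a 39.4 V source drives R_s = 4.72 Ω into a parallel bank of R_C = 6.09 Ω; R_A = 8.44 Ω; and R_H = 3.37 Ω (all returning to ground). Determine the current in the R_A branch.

Equivalent of the parallel group: R_p = 1.726 Ω.
V_A = 39.4 × 1.726/6.446 = 10.55 V.
I(R_A) = V_A / R_A = 10.55/8.44 = 1.250 A.
(Check via current divider: I_total = 6.112 A; share G_k/ΣG = 0.2045 → same result.)

I ≈ 1.25 A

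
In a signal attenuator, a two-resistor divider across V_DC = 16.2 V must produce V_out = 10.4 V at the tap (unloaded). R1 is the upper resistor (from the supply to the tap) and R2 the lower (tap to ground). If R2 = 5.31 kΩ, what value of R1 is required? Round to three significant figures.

The divider ratio is R2/(R1+R2) = 10.4/16.2 = 0.6420.
So R1 = R2 · (V_DC/V_out − 1) = 5.31 × (16.2/10.4 − 1) = 5.31 × 0.5577 = 2.961 kΩ.

R1 ≈ 2.96 kΩ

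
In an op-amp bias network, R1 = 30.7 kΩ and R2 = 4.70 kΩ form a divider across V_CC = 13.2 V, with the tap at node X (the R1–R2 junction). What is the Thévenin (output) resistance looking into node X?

With V_CC suppressed (replaced by a short), R_th = R1 ‖ R2 = (30.70 × 4.70)/(30.70 + 4.70) = 4.076 kΩ.

R_th ≈ 4.08 kΩ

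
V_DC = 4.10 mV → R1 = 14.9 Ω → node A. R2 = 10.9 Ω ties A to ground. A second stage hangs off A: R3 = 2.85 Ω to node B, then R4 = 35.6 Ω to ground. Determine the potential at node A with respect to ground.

Node A sees R2 in parallel with the series input of stage 2, R3 + R4 = 38.45 Ω.
Effective lower resistance at A: R2 ‖ 38.45 = 8.493 Ω.
V_A = 4.10 × 8.493/(14.9 + 8.493) = 1.488 mV.

V_A ≈ 1.49 mV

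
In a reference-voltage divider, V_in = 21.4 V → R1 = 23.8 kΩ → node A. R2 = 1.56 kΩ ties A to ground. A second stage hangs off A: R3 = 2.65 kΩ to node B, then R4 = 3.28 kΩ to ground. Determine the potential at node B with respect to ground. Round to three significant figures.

The second stage (R3 + R4 = 5.930 kΩ) loads node A in parallel with R2.
R2 ‖ (R3+R4) = 1.235 kΩ.
V_A = 21.4 × 1.235/(23.8 + 1.235) = 1.056 V.
Then the unloaded second divider: V_B = V_A × R4/(R3+R4) = 1.056 × 0.5531 = 0.5840 V.

V_B ≈ 0.584 V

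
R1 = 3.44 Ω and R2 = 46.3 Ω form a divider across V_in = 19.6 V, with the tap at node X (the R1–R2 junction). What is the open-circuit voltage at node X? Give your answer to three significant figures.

V_th ≈ 18.2 V

With X open, the divider is unloaded: V_th = 19.6 × 46.3/49.74 = 18.24 V.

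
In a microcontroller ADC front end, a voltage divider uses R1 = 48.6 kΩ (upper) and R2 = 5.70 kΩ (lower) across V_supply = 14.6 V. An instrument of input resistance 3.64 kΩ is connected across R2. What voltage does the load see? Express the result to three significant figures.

First combine the lower leg with the load: R2 ‖ R_L = 2.221 kΩ.
Voltage divider with the loaded lower leg: V_out = 14.6 × 2.221/(48.6 + 2.221) = 14.6 × 0.04371 = 0.6382 V.

V_out ≈ 0.638 V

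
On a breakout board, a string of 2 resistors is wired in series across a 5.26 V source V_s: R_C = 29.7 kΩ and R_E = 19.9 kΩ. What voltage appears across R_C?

V ≈ 3.15 V

Series total: ΣR = 29.7 + 19.9 = 49.60 kΩ.
By the voltage-divider rule, V = 5.26 × 29.70/49.60 = 3.150 V.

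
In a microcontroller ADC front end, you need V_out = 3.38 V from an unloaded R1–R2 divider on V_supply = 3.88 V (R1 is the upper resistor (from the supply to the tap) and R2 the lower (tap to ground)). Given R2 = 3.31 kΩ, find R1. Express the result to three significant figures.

The divider ratio is R2/(R1+R2) = 3.38/3.88 = 0.8711.
R1 = R2·(1/k − 1) = 3.31 × 0.1479 = 0.4896 kΩ.

R1 ≈ 0.490 kΩ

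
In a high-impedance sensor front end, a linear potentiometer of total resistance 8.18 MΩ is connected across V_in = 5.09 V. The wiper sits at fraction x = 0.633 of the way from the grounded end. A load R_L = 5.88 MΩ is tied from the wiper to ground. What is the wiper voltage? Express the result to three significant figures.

The pot divides into 3.002 MΩ above the wiper and 5.178 MΩ below.
R_L loads the lower segment: effective lower R = 2.753 MΩ.
V_out = 5.09 × 2.753/(3.002 + 2.753) = 2.435 V.
(Unloaded: V_out = x·V_in = 3.22 V.)

V_out ≈ 2.44 V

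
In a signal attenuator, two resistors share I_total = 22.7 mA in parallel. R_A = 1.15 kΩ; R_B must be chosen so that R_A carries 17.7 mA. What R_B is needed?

The fraction through R_A equals R_B/(R_A+R_B).
17.7/22.7 = R_B/(R_A + R_B) → R_B = R_A · (0.7797)/(1 − 0.7797) = 1.15 × 3.540 = 4.071 kΩ.

R_B ≈ 4.07 kΩ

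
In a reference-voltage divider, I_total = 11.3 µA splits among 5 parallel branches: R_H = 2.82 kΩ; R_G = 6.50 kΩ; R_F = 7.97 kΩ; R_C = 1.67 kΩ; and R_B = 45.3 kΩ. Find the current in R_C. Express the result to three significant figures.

Conductances: ΣG = 1/2.82 + 1/6.50 + 1/7.97 + 1/1.67 + 1/45.3 = 1.255 (1/kΩ).
Current divider: I(R_C) = I_total · G_k/ΣG = 11.3 × (0.5988/1.255) = 11.3 × 0.4772 = 5.392 µA.

I ≈ 5.39 µA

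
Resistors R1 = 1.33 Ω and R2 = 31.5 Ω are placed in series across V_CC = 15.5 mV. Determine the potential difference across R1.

ΣR = 1.33 + 31.5 = 32.83 Ω.
Voltage divider: V = V_CC · (1.330 / 32.83) = 15.5 × 0.04051 = 0.6279 mV.

V ≈ 0.628 mV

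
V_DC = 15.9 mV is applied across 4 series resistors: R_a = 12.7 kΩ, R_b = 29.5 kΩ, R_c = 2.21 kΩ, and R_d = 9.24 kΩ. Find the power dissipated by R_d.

The common current is I = 15.9/53.65 = 0.2964 µA.
V(R_d) = I·R = 2.738 mV; P = V·I = 2.738 × 0.2964 = 0.8116 nW.

P ≈ 0.812 nW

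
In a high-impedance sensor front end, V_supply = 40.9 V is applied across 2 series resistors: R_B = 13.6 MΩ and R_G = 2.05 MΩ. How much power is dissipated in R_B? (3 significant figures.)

ΣR = 15.65 MΩ → I = 40.9/15.65 = 2.613 µA.
P = I²R = 6.830 × 13.6 = 92.89 µW.

P ≈ 92.9 µW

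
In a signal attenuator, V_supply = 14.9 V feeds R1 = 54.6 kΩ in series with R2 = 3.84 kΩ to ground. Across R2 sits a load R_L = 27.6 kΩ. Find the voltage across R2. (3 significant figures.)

R2 ‖ R_L = (3.84 × 27.6)/(3.84 + 27.6) = 3.371 kΩ.
Then V_out = V_supply · R2'/(R1 + R2') = 14.9 × 3.371/57.97 = 0.8664 V.

V_out ≈ 0.866 V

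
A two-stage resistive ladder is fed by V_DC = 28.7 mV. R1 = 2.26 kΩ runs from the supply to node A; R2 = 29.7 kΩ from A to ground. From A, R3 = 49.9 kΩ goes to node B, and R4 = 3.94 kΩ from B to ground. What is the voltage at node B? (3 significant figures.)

V_B ≈ 1.88 mV

The second stage (R3 + R4 = 53.84 kΩ) loads node A in parallel with R2.
Effective lower resistance at A: R2 ‖ 53.84 = 19.14 kΩ.
First divider: V_A = V_DC · 19.14/(2.26 + 19.14) = 25.67 mV.
Stage 2 is unloaded, so V_B = V_A · R4/(R3+R4) = 25.67 × 3.94/53.84 = 1.878 mV.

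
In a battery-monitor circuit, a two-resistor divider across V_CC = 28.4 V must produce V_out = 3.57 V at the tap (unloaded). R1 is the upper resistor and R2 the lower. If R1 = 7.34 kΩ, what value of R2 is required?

R2 ≈ 1.06 kΩ

Required fraction k = V_out/V_CC = 0.1257.
R2 = R1 · 0.1257/(1 − 0.1257) = 1.055 kΩ.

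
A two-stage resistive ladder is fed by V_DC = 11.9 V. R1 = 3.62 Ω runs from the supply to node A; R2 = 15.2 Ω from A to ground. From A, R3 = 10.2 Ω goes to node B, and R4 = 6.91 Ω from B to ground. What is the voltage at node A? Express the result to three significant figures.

Node A sees R2 in parallel with the series input of stage 2, R3 + R4 = 17.11 Ω.
R2 ‖ (R3+R4) = 8.049 Ω.
First divider: V_A = V_DC · 8.049/(3.62 + 8.049) = 8.208 V.

V_A ≈ 8.21 V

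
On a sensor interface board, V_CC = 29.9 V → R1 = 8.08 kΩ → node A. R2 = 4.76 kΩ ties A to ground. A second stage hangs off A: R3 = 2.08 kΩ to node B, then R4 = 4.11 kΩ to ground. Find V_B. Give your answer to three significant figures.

V_B ≈ 4.96 V

Node A sees R2 in parallel with the series input of stage 2, R3 + R4 = 6.190 kΩ.
R2 ‖ (R3+R4) = 2.691 kΩ.
V_A = 29.9 × 2.691/(8.08 + 2.691) = 7.470 V.
Stage 2 is unloaded, so V_B = V_A · R4/(R3+R4) = 7.470 × 4.11/6.190 = 4.960 V.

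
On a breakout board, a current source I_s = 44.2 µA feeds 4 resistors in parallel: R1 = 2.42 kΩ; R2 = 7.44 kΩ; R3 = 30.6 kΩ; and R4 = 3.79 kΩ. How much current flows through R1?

Conductances: ΣG = 1/2.42 + 1/7.44 + 1/30.6 + 1/3.79 = 0.8442 (1/kΩ).
R1 takes the fraction G_k/ΣG = 0.4132/0.8442 = 0.4895, so I = 44.2 × 0.4895 = 21.64 µA.

I ≈ 21.6 µA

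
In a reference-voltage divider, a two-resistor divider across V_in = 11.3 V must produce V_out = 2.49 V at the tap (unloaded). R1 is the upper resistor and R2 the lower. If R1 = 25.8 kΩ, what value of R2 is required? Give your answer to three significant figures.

R2 ≈ 7.29 kΩ

Required fraction k = V_out/V_in = 0.2204.
Rearranging, R2 = R1·k/(1−k) = 25.8 × 0.2826 = 7.292 kΩ.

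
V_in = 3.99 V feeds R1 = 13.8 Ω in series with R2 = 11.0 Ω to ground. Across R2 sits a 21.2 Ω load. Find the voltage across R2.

First combine the lower leg with the load: R2 ‖ R_L = 7.242 Ω.
Voltage divider with the loaded lower leg: V_out = 3.99 × 7.242/(13.8 + 7.242) = 3.99 × 0.3442 = 1.373 V.

V_out ≈ 1.37 V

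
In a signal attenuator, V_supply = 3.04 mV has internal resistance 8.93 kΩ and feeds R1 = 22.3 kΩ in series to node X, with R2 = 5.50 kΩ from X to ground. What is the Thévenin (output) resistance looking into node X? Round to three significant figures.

R1' = 8.93 + 22.3 = 31.23 kΩ (source resistance + R1).
With V_supply suppressed (replaced by a short), R_th = R1' ‖ R2 = (31.23 × 5.50)/(31.23 + 5.50) = 4.676 kΩ.

R_th ≈ 4.68 kΩ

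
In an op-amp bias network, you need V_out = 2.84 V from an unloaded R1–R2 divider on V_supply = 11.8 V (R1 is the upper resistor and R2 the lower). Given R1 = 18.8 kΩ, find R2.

The divider ratio is R2/(R1+R2) = 2.84/11.8 = 0.2407.
So R2 = R1 · V_out/(V_supply − V_out) = 18.8 × 2.84/(11.8 − 2.84) = 18.8 × 0.3170 = 5.959 kΩ.

R2 ≈ 5.96 kΩ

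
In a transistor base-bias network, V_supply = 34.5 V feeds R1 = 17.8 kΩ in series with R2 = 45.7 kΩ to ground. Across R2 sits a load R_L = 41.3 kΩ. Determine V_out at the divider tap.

First combine the lower leg with the load: R2 ‖ R_L = 21.69 kΩ.
Voltage divider with the loaded lower leg: V_out = 34.5 × 21.69/(17.8 + 21.69) = 34.5 × 0.5493 = 18.95 V.
(Unloaded it would be 24.8 V; the load pulls it down.)

V_out ≈ 19.0 V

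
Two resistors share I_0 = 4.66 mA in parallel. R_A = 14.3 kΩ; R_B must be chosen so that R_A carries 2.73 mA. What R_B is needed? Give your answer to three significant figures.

R_B ≈ 20.2 kΩ

In a two-way split, I_A/I_0 = R_B/(R_A + R_B).
2.73/4.66 = R_B/(R_A + R_B) → R_B = R_A · (0.5858)/(1 − 0.5858) = 14.3 × 1.415 = 20.23 kΩ.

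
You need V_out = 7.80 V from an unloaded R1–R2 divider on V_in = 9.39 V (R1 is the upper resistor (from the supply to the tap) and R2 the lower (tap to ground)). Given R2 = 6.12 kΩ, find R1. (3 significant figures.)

The divider ratio is R2/(R1+R2) = 7.80/9.39 = 0.8307.
Rearranging, R1 = R2·(1−k)/k = 6.12 × 0.2038 = 1.248 kΩ.

R1 ≈ 1.25 kΩ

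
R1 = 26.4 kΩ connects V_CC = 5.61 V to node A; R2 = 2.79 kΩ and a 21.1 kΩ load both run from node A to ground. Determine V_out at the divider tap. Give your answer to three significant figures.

V_out ≈ 0.479 V

First combine the lower leg with the load: R2 ‖ R_L = 2.464 kΩ.
Now apply the divider: V_out = 5.61 × 0.08537 = 0.4789 V.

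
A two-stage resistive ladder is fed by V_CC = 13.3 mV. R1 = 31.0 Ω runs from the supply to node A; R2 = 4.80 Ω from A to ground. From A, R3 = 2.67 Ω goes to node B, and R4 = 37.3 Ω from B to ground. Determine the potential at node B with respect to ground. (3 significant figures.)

V_B ≈ 1.51 mV

The second stage (R3 + R4 = 39.97 Ω) loads node A in parallel with R2.
Effective lower resistance at A: R2 ‖ 39.97 = 4.285 Ω.
So V_A = 13.3 × 0.1214 = 1.615 mV.
Then the unloaded second divider: V_B = V_A × R4/(R3+R4) = 1.615 × 0.9332 = 1.507 mV.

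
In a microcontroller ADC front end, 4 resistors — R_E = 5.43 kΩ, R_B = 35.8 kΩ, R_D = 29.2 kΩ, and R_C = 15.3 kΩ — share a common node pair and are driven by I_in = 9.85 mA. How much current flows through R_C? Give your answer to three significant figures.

I ≈ 2.07 mA

ΣG = 1/5.43 + 1/35.8 + 1/29.2 + 1/15.3 = 0.3117.
Current divider: I(R_C) = I_in · G_k/ΣG = 9.85 × (0.06536/0.3117) = 9.85 × 0.2097 = 2.065 mA.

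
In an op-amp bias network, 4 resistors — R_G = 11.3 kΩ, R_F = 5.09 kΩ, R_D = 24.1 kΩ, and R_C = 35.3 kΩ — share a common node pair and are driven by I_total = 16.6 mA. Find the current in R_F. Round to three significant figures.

Total conductance ΣG = 1/11.3 + 1/5.09 + 1/24.1 + 1/35.3 = 0.3548 (units of 1/kΩ).
Current divider: I(R_F) = I_total · G_k/ΣG = 16.6 × (0.1965/0.3548) = 16.6 × 0.5538 = 9.192 mA.

I ≈ 9.19 mA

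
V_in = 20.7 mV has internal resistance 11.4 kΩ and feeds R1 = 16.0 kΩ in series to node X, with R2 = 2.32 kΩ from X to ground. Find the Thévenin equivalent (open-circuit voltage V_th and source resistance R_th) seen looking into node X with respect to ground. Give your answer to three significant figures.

R1' = 11.4 + 16.0 = 27.40 kΩ (source resistance + R1).
With X open, the divider is unloaded: V_th = 20.7 × 2.32/29.72 = 1.616 mV.
With V_in suppressed (replaced by a short), R_th = R1' ‖ R2 = (27.40 × 2.32)/(27.40 + 2.32) = 2.139 kΩ.

V_th ≈ 1.62 mV, R_th ≈ 2.14 kΩ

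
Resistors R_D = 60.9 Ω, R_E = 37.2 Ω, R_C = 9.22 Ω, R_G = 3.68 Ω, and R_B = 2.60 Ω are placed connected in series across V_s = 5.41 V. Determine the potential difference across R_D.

V ≈ 2.90 V

Series total: ΣR = 60.9 + 37.2 + 9.22 + 3.68 + 2.60 = 113.6 Ω.
Voltage divider: V = V_s · (60.90 / 113.6) = 5.41 × 0.5361 = 2.900 V.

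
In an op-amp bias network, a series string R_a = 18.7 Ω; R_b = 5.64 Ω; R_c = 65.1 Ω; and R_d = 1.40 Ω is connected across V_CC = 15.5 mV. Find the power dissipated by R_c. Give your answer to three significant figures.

P ≈ 1.90 µW

The common current is I = 15.5/90.84 = 0.1706 mA.
P(R_c) = I²·R_c = (0.1706)² × 65.1 = 1.895 µW.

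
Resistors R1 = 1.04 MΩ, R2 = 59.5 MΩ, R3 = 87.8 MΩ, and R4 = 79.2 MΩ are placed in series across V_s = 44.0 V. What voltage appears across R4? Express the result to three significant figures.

V ≈ 15.3 V

Series total: ΣR = 1.04 + 59.5 + 87.8 + 79.2 = 227.5 MΩ.
Voltage divider: V = V_s · (79.20 / 227.5) = 44.0 × 0.3481 = 15.32 V.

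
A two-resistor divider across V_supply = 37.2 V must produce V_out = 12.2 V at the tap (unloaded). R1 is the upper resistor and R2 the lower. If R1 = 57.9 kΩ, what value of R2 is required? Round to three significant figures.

R2 ≈ 28.3 kΩ

The divider ratio is R2/(R1+R2) = 12.2/37.2 = 0.3280.
R2 = R1 · 0.3280/(1 − 0.3280) = 28.26 kΩ.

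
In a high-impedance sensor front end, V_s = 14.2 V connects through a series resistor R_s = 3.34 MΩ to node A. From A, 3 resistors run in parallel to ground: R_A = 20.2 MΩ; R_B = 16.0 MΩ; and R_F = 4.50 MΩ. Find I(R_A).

I ≈ 0.332 µA

Equivalent of the parallel group: R_p = 2.992 MΩ.
V_A by voltage divider: V_A = 14.2 × 2.992/(3.34 + 2.992) = 6.710 V.
Branch current I = V_A/R_A = 6.710/20.2 = 0.3322 µA.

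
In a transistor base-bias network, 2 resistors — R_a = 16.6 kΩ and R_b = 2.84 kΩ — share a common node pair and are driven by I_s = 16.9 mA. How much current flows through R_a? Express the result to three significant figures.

I ≈ 2.47 mA

For two parallel branches, I_k = I_s · (other R)/(sum of R).
I(R_a) = 16.9 × 2.84/(16.6 + 2.84) = 16.9 × 0.1461 = 2.469 mA.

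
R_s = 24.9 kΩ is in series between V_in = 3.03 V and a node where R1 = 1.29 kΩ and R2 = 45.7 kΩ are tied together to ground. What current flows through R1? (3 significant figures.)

I ≈ 0.113 mA

Parallel bank: R_p = 1/(1/1.29 + 1/45.7) = 1.255 kΩ.
Node voltage V_A = V_in · R_p/(R_s + R_p) = 3.03 × 0.04797 = 0.1453 V.
I(R1) = V_A / R1 = 0.1453/1.29 = 0.1127 mA.
(Equivalently: I_total = 0.1158 mA, then current-divider fraction G_k/ΣG = 0.9725.)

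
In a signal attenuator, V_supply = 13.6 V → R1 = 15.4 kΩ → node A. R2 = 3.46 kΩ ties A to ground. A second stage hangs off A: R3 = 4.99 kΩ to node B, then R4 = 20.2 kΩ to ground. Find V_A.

V_A ≈ 2.24 V

The second stage (R3 + R4 = 25.19 kΩ) loads node A in parallel with R2.
Effective lower resistance at A: R2 ‖ 25.19 = 3.042 kΩ.
First divider: V_A = V_supply · 3.042/(15.4 + 3.042) = 2.243 V.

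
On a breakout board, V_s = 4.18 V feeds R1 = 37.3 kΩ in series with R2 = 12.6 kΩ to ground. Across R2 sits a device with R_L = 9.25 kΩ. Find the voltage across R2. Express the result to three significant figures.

R2 ‖ R_L = (12.6 × 9.25)/(12.6 + 9.25) = 5.334 kΩ.
Then V_out = V_s · R2'/(R1 + R2') = 4.18 × 5.334/42.63 = 0.5230 V.

V_out ≈ 0.523 V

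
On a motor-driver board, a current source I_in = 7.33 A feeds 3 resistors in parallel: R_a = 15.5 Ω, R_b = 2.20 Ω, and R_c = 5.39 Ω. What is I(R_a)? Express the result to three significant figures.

Conductances: ΣG = 1/15.5 + 1/2.20 + 1/5.39 = 0.7046 (1/Ω).
Current divider: I(R_a) = I_in · G_k/ΣG = 7.33 × (0.06452/0.7046) = 7.33 × 0.09157 = 0.6712 A.

I ≈ 0.671 A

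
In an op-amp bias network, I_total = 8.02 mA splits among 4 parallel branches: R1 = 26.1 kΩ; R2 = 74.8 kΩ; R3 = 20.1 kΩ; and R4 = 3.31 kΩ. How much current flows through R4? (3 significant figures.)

I ≈ 6.00 mA

Conductances: ΣG = 1/26.1 + 1/74.8 + 1/20.1 + 1/3.31 = 0.4035 (1/kΩ).
R4 takes the fraction G_k/ΣG = 0.3021/0.4035 = 0.7486, so I = 8.02 × 0.7486 = 6.004 mA.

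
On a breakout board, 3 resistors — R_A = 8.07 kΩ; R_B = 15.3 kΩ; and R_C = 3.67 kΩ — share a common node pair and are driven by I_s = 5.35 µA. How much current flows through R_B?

ΣG = 1/8.07 + 1/15.3 + 1/3.67 = 0.4618.
By the current-divider rule, I = I_s · G_k/ΣG = 5.35 × 0.1415 = 0.7573 µA.

I ≈ 0.757 µA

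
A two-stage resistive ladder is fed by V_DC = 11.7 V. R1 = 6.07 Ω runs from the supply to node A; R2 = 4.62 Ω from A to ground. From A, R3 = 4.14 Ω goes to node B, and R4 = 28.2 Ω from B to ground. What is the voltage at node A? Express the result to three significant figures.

V_A ≈ 4.68 V

Node A sees R2 in parallel with the series input of stage 2, R3 + R4 = 32.34 Ω.
Effective lower resistance at A: R2 ‖ 32.34 = 4.042 Ω.
So V_A = 11.7 × 0.3998 = 4.677 V.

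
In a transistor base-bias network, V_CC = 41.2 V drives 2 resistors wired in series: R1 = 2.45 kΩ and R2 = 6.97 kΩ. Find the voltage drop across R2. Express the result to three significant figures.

V ≈ 30.5 V

Total series resistance ΣR = 2.45 + 6.97 = 9.420 kΩ.
By the voltage-divider rule, V = 41.2 × 6.970/9.420 = 30.48 V.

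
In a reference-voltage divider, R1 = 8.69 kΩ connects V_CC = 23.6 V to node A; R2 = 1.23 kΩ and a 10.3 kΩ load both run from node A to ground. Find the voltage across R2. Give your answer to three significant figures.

V_out ≈ 2.65 V

The load sits in parallel with R2, giving an effective lower resistance R2' = R2·R_L/(R2+R_L) = 1.099 kΩ.
Then V_out = V_CC · R2'/(R1 + R2') = 23.6 × 1.099/9.789 = 2.649 V.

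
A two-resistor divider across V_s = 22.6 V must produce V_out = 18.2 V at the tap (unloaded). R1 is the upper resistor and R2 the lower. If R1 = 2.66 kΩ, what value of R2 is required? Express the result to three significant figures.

V_out/V_s = R2/(R1+R2) = 0.8053.
R2 = R1 · 0.8053/(1 − 0.8053) = 11.00 kΩ.

R2 ≈ 11.0 kΩ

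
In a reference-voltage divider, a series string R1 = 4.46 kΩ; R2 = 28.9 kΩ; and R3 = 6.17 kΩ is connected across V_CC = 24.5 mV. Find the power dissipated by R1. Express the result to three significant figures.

P ≈ 1.71 nW

ΣR = 39.53 kΩ → I = 24.5/39.53 = 0.6198 µA.
P(R1) = I²·R1 = (0.6198)² × 4.46 = 1.713 nW.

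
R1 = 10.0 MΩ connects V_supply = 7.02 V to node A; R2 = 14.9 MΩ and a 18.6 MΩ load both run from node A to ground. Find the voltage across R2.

First combine the lower leg with the load: R2 ‖ R_L = 8.273 MΩ.
Now apply the divider: V_out = 7.02 × 0.4527 = 3.178 V.

V_out ≈ 3.18 V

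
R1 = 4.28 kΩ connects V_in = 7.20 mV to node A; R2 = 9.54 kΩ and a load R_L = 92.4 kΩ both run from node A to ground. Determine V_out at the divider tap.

First combine the lower leg with the load: R2 ‖ R_L = 8.647 kΩ.
Voltage divider with the loaded lower leg: V_out = 7.20 × 8.647/(4.28 + 8.647) = 7.20 × 0.6689 = 4.816 mV.

V_out ≈ 4.82 mV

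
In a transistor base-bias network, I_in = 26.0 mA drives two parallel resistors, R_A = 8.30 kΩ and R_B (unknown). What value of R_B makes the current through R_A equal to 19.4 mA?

The fraction through R_A equals R_B/(R_A+R_B).
19.4/26.0 = R_B/(R_A + R_B) → R_B = R_A · (0.7462)/(1 − 0.7462) = 8.30 × 2.939 = 24.40 kΩ.

R_B ≈ 24.4 kΩ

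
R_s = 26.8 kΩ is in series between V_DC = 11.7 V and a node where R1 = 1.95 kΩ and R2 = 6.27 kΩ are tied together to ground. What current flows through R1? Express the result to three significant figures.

Equivalent of the parallel group: R_p = 1.487 kΩ.
V_A = 11.7 × 1.487/28.29 = 0.6152 V.
Branch current I = V_A/R1 = 0.6152/1.95 = 0.3155 mA.

I ≈ 0.315 mA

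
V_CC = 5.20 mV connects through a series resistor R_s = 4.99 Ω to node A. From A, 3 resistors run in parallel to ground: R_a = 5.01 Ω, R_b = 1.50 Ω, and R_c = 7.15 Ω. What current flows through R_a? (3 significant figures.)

I ≈ 0.172 mA

Combine the parallel branches: R_p = (1/5.01 + 1/1.50 + 1/7.15)⁻¹ = 0.9939 Ω.
Node voltage V_A = V_CC · R_p/(R_s + R_p) = 5.20 × 0.1661 = 0.8637 mV.
Branch current I = V_A/R_a = 0.8637/5.01 = 0.1724 mA.
(Check via current divider: I_total = 0.8690 mA; share G_k/ΣG = 0.1984 → same result.)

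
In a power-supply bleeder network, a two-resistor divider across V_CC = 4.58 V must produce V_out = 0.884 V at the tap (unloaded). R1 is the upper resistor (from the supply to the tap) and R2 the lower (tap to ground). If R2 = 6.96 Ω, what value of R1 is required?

V_out/V_CC = R2/(R1+R2) = 0.1930.
Rearranging, R1 = R2·(1−k)/k = 6.96 × 4.181 = 29.10 Ω.

R1 ≈ 29.1 Ω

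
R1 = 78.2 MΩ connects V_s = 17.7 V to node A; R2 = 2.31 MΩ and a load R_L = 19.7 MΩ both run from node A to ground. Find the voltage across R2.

V_out ≈ 0.456 V

The load sits in parallel with R2, giving an effective lower resistance R2' = R2·R_L/(R2+R_L) = 2.068 MΩ.
Now apply the divider: V_out = 17.7 × 0.02576 = 0.4559 V.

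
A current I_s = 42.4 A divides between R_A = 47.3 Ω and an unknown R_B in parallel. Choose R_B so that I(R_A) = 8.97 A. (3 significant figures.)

In a two-way split, I_A/I_s = R_B/(R_A + R_B).
With f = 0.2116, R_B = R_A · f/(1−f) = 47.3 × 0.2683 = 12.69 Ω.

R_B ≈ 12.7 Ω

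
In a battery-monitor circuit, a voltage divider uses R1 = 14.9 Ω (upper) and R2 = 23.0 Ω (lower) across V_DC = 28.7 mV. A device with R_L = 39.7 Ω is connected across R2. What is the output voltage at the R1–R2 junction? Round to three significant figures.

V_out ≈ 14.2 mV

First combine the lower leg with the load: R2 ‖ R_L = 14.56 Ω.
Then V_out = V_DC · R2'/(R1 + R2') = 28.7 × 14.56/29.46 = 14.19 mV.
(Unloaded it would be 17.4 mV; the load pulls it down.)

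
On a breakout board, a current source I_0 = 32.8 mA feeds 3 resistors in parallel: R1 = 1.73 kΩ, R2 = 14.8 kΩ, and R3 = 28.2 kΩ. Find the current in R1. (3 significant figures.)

I ≈ 27.8 mA

ΣG = 1/1.73 + 1/14.8 + 1/28.2 = 0.6811.
By the current-divider rule, I = I_0 · G_k/ΣG = 32.8 × 0.8487 = 27.84 mA.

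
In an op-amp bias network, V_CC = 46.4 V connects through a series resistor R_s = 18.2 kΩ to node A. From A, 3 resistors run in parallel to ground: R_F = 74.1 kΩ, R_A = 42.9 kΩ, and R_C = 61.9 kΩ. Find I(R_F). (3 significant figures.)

I ≈ 0.319 mA

Combine the parallel branches: R_p = (1/74.1 + 1/42.9 + 1/61.9)⁻¹ = 18.88 kΩ.
Node voltage V_A = V_CC · R_p/(R_s + R_p) = 46.4 × 0.5092 = 23.63 V.
Branch current I = V_A/R_F = 23.63/74.1 = 0.3188 mA.
(Equivalently: I_total = 1.251 mA, then current-divider fraction G_k/ΣG = 0.2548.)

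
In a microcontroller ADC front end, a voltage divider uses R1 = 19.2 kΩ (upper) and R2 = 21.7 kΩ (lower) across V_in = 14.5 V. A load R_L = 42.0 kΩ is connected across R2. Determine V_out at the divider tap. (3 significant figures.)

V_out ≈ 6.19 V

First combine the lower leg with the load: R2 ‖ R_L = 14.31 kΩ.
Now apply the divider: V_out = 14.5 × 0.4270 = 6.191 V.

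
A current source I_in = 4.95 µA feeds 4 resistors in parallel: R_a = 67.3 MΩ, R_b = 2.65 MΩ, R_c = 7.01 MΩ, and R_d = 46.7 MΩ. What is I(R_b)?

Conductances: ΣG = 1/67.3 + 1/2.65 + 1/7.01 + 1/46.7 = 0.5563 (1/MΩ).
Current divider: I(R_b) = I_in · G_k/ΣG = 4.95 × (0.3774/0.5563) = 4.95 × 0.6784 = 3.358 µA.

I ≈ 3.36 µA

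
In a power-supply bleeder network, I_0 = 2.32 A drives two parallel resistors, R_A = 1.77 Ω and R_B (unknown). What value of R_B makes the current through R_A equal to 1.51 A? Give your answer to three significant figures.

The fraction through R_A equals R_B/(R_A+R_B).
1.51/2.32 = R_B/(R_A + R_B) → R_B = R_A · (0.6509)/(1 − 0.6509) = 1.77 × 1.864 = 3.300 Ω.

R_B ≈ 3.30 Ω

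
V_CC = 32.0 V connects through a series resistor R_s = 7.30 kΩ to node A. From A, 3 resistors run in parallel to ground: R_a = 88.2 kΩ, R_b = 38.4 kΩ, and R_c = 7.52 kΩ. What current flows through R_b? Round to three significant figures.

I ≈ 0.371 mA

Combine the parallel branches: R_p = (1/88.2 + 1/38.4 + 1/7.52)⁻¹ = 5.870 kΩ.
Node voltage V_A = V_CC · R_p/(R_s + R_p) = 32.0 × 0.4457 = 14.26 V.
Branch current I = V_A/R_b = 14.26/38.4 = 0.3714 mA.
(Equivalently: I_total = 2.430 mA, then current-divider fraction G_k/ΣG = 0.1529.)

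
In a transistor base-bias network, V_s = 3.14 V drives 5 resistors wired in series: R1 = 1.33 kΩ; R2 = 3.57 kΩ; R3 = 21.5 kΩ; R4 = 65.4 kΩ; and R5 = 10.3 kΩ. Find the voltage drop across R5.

V ≈ 0.317 V

Series total: ΣR = 1.33 + 3.57 + 21.5 + 65.4 + 10.3 = 102.1 kΩ.
Voltage divider: V = V_s · (10.30 / 102.1) = 3.14 × 0.1009 = 0.3168 V.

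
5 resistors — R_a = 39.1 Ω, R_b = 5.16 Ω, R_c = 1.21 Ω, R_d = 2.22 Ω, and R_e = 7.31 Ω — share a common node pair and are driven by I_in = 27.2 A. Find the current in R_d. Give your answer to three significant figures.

I ≈ 7.50 A

Total conductance ΣG = 1/39.1 + 1/5.16 + 1/1.21 + 1/2.22 + 1/7.31 = 1.633 (units of 1/Ω).
By the current-divider rule, I = I_in · G_k/ΣG = 27.2 × 0.2758 = 7.503 A.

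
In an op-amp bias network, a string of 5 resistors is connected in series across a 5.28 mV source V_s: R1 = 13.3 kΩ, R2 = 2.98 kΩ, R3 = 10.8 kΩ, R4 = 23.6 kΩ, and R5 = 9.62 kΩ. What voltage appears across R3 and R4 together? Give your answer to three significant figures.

Total series resistance ΣR = 13.3 + 2.98 + 10.8 + 23.6 + 9.62 = 60.30 kΩ.
R_{R3..R4} = 10.8 + 23.6 = 34.40 kΩ.
By the voltage-divider rule, V = 5.28 × 34.40/60.30 = 3.012 mV.

V ≈ 3.01 mV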